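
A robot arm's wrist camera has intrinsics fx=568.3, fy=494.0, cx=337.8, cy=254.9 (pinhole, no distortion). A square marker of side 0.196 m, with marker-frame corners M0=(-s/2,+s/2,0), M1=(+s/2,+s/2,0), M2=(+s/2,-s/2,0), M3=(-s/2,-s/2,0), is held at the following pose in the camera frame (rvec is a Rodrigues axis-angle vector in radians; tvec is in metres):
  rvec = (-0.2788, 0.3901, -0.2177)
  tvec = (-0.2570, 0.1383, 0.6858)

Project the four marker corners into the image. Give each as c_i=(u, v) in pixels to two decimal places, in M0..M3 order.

c0=(65.46, 438.30) c1=(197.66, 417.49) c2=(184.80, 269.90) c3=(64.39, 302.26)

Intrinsics K: fx=568.3, fy=494.0, cx=337.8, cy=254.9
Marker side s = 0.196 m; corners in marker frame (Z=0):
  M0 = (-0.0980, +0.0980, 0)
  M1 = (+0.0980, +0.0980, 0)
  M2 = (+0.0980, -0.0980, 0)
  M3 = (-0.0980, -0.0980, 0)
rvec = (-0.2788, 0.3901, -0.2177), |rvec| = θ = 0.52659 rad = 30.172°
Rodrigues: sinθ=0.50259, 1−cosθ=0.13548; R = I + sinθ·[k]× + (1−cosθ)·[k]×²:
    [+0.90250 +0.15464 +0.40197]
    [-0.26091 +0.93887 +0.22460]
    [-0.34267 -0.30758 +0.88768]
t = (-0.2570, 0.1383, 0.6858) m
M0: Pc = R·M0+t = (-0.33029, +0.25588, +0.68924); u = 568.3·(-0.33029)/0.68924 + 337.8 = 65.4649, v = 494.0·(+0.25588)/0.68924 + 254.9 = 438.2968
M1: Pc = R·M1+t = (-0.15340, +0.20474, +0.62208); u = 568.3·(-0.15340)/0.62208 + 337.8 = 197.6606, v = 494.0·(+0.20474)/0.62208 + 254.9 = 417.4872
M2: Pc = R·M2+t = (-0.18371, +0.02072, +0.68236); u = 568.3·(-0.18371)/0.68236 + 337.8 = 184.7984, v = 494.0·(+0.02072)/0.68236 + 254.9 = 269.9013
M3: Pc = R·M3+t = (-0.36060, +0.07186, +0.74952); u = 568.3·(-0.36060)/0.74952 + 337.8 = 64.3881, v = 494.0·(+0.07186)/0.74952 + 254.9 = 302.2618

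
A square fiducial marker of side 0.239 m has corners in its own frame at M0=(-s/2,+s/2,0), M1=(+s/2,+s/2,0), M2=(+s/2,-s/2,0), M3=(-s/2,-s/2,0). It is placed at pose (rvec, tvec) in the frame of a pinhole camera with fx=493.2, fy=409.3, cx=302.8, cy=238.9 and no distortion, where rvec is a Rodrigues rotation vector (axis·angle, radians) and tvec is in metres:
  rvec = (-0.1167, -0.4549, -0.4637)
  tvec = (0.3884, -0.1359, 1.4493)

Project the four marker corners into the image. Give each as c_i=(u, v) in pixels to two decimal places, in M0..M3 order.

Intrinsics K: fx=493.2, fy=409.3, cx=302.8, cy=238.9
Marker side s = 0.239 m; corners in marker frame (Z=0):
  M0 = (-0.1195, +0.1195, 0)
  M1 = (+0.1195, +0.1195, 0)
  M2 = (+0.1195, -0.1195, 0)
  M3 = (-0.1195, -0.1195, 0)
rvec = (-0.1167, -0.4549, -0.4637), |rvec| = θ = 0.65998 rad = 37.814°
Rodrigues: sinθ=0.61310, 1−cosθ=0.20999; R = I + sinθ·[k]× + (1−cosθ)·[k]×²:
    [+0.79657 +0.45636 -0.39650]
    [-0.40517 +0.88977 +0.21011]
    [+0.44868 -0.00672 +0.89367]
t = (0.3884, -0.1359, 1.4493) m
M0: Pc = R·M0+t = (+0.34774, +0.01885, +1.39488); u = 493.2·(+0.34774)/1.39488 + 302.8 = 425.7550, v = 409.3·(+0.01885)/1.39488 + 238.9 = 244.4298
M1: Pc = R·M1+t = (+0.53812, -0.07799, +1.50211); u = 493.2·(+0.53812)/1.50211 + 302.8 = 479.4864, v = 409.3·(-0.07799)/1.50211 + 238.9 = 217.6491
M2: Pc = R·M2+t = (+0.42906, -0.29065, +1.50372); u = 493.2·(+0.42906)/1.50372 + 302.8 = 443.5246, v = 409.3·(-0.29065)/1.50372 + 238.9 = 159.7887
M3: Pc = R·M3+t = (+0.23868, -0.19381, +1.39649); u = 493.2·(+0.23868)/1.39649 + 302.8 = 387.0934, v = 409.3·(-0.19381)/1.39649 + 238.9 = 182.0957

c0=(425.75, 244.43) c1=(479.49, 217.65) c2=(443.52, 159.79) c3=(387.09, 182.10)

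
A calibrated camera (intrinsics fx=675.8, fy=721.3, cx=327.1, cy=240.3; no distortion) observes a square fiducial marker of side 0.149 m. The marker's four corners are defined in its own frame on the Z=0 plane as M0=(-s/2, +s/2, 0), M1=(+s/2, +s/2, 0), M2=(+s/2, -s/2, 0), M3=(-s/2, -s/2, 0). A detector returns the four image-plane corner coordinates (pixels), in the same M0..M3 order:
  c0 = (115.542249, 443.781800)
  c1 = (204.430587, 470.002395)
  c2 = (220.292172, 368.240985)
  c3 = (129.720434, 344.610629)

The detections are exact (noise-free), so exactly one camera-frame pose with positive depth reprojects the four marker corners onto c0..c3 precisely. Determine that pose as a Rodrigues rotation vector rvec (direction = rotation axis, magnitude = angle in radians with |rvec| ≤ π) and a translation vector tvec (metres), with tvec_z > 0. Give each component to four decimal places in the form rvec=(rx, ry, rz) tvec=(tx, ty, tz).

Intrinsics K: fx=675.8, fy=721.3, cx=327.1, cy=240.3
Marker side s = 0.149 m; corners in marker frame (Z=0):
  M0 = (-0.0745, +0.0745, 0)
  M1 = (+0.0745, +0.0745, 0)
  M2 = (+0.0745, -0.0745, 0)
  M3 = (-0.0745, -0.0745, 0)
Detected image corners:
  c0 = (115.542249, 443.781800) px
  c1 = (204.430587, 470.002395) px
  c2 = (220.292172, 368.240985) px
  c3 = (129.720434, 344.610629) px
Planar DLT: solve 8×8 A·h = b for H (H[2,2]=1):
  H  [+569.32513 -85.13132 +166.78874]
  H  [+87.58817 +711.99565 +406.82520]
  H  [-0.19613 +0.09308 +1.00000]
B = K⁻¹H; ‖b₁‖=0.975717, ‖b₂‖=0.975717; λ = 2/(‖b₁‖+‖b₂‖) = 1.024888, sign → tz>0 ⇒ λ=+1.024888
r₁ = λ·B[:,0] = (+0.96070,+0.19142,-0.20101); r₂ = λ·B[:,1] = (-0.17528,+0.97989,+0.09540)
r₃ = r₁×r₂ = (+0.21523,-0.05642,+0.97493); SVD([r₁ r₂ r₃]) → R = UVᵀ:
  R  [+0.96071 -0.17528 +0.21523]
  R  [+0.19142 +0.97989 -0.05642]
  R  [-0.20101 +0.09540 +0.97493]
t = (-0.24312, +0.23661, +1.02489) m
tr R = 2.915524; θ = arccos((tr R − 1)/2) = 0.291681 rad = 16.712°
axis k = ((R−Rᵀ)₃₂, (R−Rᵀ)₁₃, (R−Rᵀ)₂₁) / (2 sinθ) = (+0.263967, +0.723732, +0.637600)
rvec = θ·k = (+0.076994, +0.211099, +0.185976)

rvec=(0.0770, 0.2111, 0.1860) tvec=(-0.2431, 0.2366, 1.0249)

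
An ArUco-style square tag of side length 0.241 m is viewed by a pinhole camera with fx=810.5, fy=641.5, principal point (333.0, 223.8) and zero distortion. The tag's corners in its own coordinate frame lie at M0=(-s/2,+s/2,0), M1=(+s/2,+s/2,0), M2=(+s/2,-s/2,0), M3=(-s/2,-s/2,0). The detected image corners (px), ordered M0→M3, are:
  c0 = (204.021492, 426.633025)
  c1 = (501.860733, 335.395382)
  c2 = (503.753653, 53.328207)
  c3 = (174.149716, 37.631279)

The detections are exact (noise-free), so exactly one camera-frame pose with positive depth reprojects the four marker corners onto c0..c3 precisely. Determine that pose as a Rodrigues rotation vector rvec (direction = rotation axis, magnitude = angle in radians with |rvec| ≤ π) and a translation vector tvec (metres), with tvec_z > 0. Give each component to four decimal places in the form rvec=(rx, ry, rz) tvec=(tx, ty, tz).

Intrinsics K: fx=810.5, fy=641.5, cx=333.0, cy=223.8
Marker side s = 0.241 m; corners in marker frame (Z=0):
  M0 = (-0.1205, +0.1205, 0)
  M1 = (+0.1205, +0.1205, 0)
  M2 = (+0.1205, -0.1205, 0)
  M3 = (-0.1205, -0.1205, 0)
Detected image corners:
  c0 = (204.021492, 426.633025) px
  c1 = (501.860733, 335.395382) px
  c2 = (503.753653, 53.328207) px
  c3 = (174.149716, 37.631279) px
Planar DLT: solve 8×8 A·h = b for H (H[2,2]=1):
  H  [+1770.37055 +171.54312 +372.00961]
  H  [+124.29439 +1432.45694 +217.41032]
  H  [+1.36286 +0.35936 +1.00000]
B = K⁻¹H; ‖b₁‖=2.138986, ‖b₂‖=2.138986; λ = 2/(‖b₁‖+‖b₂‖) = 0.467511, sign → tz>0 ⇒ λ=+0.467511
r₁ = λ·B[:,0] = (+0.75940,-0.13170,+0.63715); r₂ = λ·B[:,1] = (+0.02992,+0.98533,+0.16800)
r₃ = r₁×r₂ = (-0.64993,-0.10852,+0.75221); SVD([r₁ r₂ r₃]) → R = UVᵀ:
  R  [+0.75940 +0.02992 -0.64993]
  R  [-0.13170 +0.98533 -0.10852]
  R  [+0.63715 +0.16800 +0.75221]
t = (+0.02250, -0.00466, +0.46751) m
tr R = 2.496943; θ = arccos((tr R − 1)/2) = 0.725042 rad = 41.542°
axis k = ((R−Rᵀ)₃₂, (R−Rᵀ)₁₃, (R−Rᵀ)₂₁) / (2 sinθ) = (+0.208485, -0.970405, -0.121857)
rvec = θ·k = (+0.151160, -0.703584, -0.088351)

rvec=(0.1512, -0.7036, -0.0884) tvec=(0.0225, -0.0047, 0.4675)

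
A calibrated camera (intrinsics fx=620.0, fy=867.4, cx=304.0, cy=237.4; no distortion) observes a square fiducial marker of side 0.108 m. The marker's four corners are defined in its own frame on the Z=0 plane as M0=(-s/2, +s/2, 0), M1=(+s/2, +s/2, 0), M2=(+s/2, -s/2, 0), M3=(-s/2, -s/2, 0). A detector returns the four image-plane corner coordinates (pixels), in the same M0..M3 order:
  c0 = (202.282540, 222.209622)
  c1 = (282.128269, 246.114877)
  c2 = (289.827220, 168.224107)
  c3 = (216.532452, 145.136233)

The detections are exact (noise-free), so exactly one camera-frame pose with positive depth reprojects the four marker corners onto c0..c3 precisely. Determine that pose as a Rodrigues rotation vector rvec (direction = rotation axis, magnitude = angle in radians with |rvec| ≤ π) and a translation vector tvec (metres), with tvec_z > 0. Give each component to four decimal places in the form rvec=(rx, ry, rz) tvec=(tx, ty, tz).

Intrinsics K: fx=620.0, fy=867.4, cx=304.0, cy=237.4
Marker side s = 0.108 m; corners in marker frame (Z=0):
  M0 = (-0.0540, +0.0540, 0)
  M1 = (+0.0540, +0.0540, 0)
  M2 = (+0.0540, -0.0540, 0)
  M3 = (-0.0540, -0.0540, 0)
Detected image corners:
  c0 = (202.282540, 222.209622) px
  c1 = (282.128269, 246.114877) px
  c2 = (289.827220, 168.224107) px
  c3 = (216.532452, 145.136233) px
Planar DLT: solve 8×8 A·h = b for H (H[2,2]=1):
  H  [+741.55628 -292.75750 +248.20398]
  H  [+244.09981 +566.47309 +193.89160]
  H  [+0.13661 -0.77260 +1.00000]
B = K⁻¹H; ‖b₁‖=1.163194, ‖b₂‖=1.163194; λ = 2/(‖b₁‖+‖b₂‖) = 0.859702, sign → tz>0 ⇒ λ=+0.859702
r₁ = λ·B[:,0] = (+0.97067,+0.20979,+0.11745); r₂ = λ·B[:,1] = (-0.08027,+0.74323,-0.66420)
r₃ = r₁×r₂ = (-0.22663,+0.63529,+0.73827); SVD([r₁ r₂ r₃]) → R = UVᵀ:
  R  [+0.97067 -0.08027 -0.22663]
  R  [+0.20979 +0.74323 +0.63529]
  R  [+0.11745 -0.66420 +0.73827]
t = (-0.07737, -0.04312, +0.85970) m
tr R = 2.452169; θ = arccos((tr R − 1)/2) = 0.758186 rad = 43.441°
axis k = ((R−Rᵀ)₃₂, (R−Rᵀ)₁₃, (R−Rᵀ)₂₁) / (2 sinθ) = (-0.944941, -0.250200, +0.210919)
rvec = θ·k = (-0.716441, -0.189698, +0.159916)

rvec=(-0.7164, -0.1897, 0.1599) tvec=(-0.0774, -0.0431, 0.8597)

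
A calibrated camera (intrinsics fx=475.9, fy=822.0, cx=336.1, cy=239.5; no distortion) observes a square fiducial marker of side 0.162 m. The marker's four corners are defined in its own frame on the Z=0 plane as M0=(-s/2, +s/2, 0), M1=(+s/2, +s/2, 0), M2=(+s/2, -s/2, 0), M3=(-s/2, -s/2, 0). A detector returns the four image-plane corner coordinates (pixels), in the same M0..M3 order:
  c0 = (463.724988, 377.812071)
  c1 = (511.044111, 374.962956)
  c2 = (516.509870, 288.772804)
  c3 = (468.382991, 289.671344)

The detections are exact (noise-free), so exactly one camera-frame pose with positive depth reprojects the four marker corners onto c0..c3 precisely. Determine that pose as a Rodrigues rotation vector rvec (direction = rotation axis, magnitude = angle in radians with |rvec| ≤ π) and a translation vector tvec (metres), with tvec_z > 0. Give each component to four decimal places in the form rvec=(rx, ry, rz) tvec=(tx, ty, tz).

rvec=(0.1803, -0.2079, 0.0216) tvec=(0.4767, 0.1679, 1.4724)

Intrinsics K: fx=475.9, fy=822.0, cx=336.1, cy=239.5
Marker side s = 0.162 m; corners in marker frame (Z=0):
  M0 = (-0.0810, +0.0810, 0)
  M1 = (+0.0810, +0.0810, 0)
  M2 = (+0.0810, -0.0810, 0)
  M3 = (-0.0810, -0.0810, 0)
Detected image corners:
  c0 = (463.724988, 377.812071) px
  c1 = (511.044111, 374.962956) px
  c2 = (516.509870, 288.772804) px
  c3 = (468.382991, 289.671344) px
Planar DLT: solve 8×8 A·h = b for H (H[2,2]=1):
  H  [+363.49429 +27.22375 +490.16296]
  H  [+35.20116 +577.72820 +333.21564]
  H  [+0.14070 +0.11940 +1.00000]
B = K⁻¹H; ‖b₁‖=0.679171, ‖b₂‖=0.679171; λ = 2/(‖b₁‖+‖b₂‖) = 1.472383, sign → tz>0 ⇒ λ=+1.472383
r₁ = λ·B[:,0] = (+0.97830,+0.00269,+0.20717); r₂ = λ·B[:,1] = (-0.03994,+0.98361,+0.17581)
r₃ = r₁×r₂ = (-0.20330,-0.18027,+0.96238); SVD([r₁ r₂ r₃]) → R = UVᵀ:
  R  [+0.97830 -0.03994 -0.20330]
  R  [+0.00269 +0.98361 -0.18027]
  R  [+0.20717 +0.17581 +0.96238]
t = (+0.47665, +0.16787, +1.47238) m
tr R = 2.924294; θ = arccos((tr R − 1)/2) = 0.276022 rad = 15.815°
axis k = ((R−Rᵀ)₃₂, (R−Rᵀ)₁₃, (R−Rᵀ)₂₁) / (2 sinθ) = (+0.653282, -0.753064, +0.078210)
rvec = θ·k = (+0.180320, -0.207862, +0.021588)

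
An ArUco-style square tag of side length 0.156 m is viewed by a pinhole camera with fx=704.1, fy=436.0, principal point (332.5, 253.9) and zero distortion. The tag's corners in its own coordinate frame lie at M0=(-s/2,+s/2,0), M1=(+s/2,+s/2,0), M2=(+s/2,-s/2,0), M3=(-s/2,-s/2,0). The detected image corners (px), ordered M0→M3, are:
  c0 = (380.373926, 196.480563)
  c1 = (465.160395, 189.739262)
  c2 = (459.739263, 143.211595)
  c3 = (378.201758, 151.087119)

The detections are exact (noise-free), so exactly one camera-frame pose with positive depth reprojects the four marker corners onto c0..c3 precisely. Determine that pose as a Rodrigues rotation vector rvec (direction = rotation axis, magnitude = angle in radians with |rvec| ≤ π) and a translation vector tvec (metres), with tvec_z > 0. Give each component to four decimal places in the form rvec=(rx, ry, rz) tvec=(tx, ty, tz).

Intrinsics K: fx=704.1, fy=436.0, cx=332.5, cy=253.9
Marker side s = 0.156 m; corners in marker frame (Z=0):
  M0 = (-0.0780, +0.0780, 0)
  M1 = (+0.0780, +0.0780, 0)
  M2 = (+0.0780, -0.0780, 0)
  M3 = (-0.0780, -0.0780, 0)
Detected image corners:
  c0 = (380.373926, 196.480563) px
  c1 = (465.160395, 189.739262) px
  c2 = (459.739263, 143.211595) px
  c3 = (378.201758, 151.087119) px
Planar DLT: solve 8×8 A·h = b for H (H[2,2]=1):
  H  [+450.15525 -77.44526 +420.19548]
  H  [-80.36292 +253.48366 +169.75286]
  H  [-0.19659 -0.24146 +1.00000]
B = K⁻¹H; ‖b₁‖=0.761313, ‖b₂‖=0.761313; λ = 2/(‖b₁‖+‖b₂‖) = 1.313520, sign → tz>0 ⇒ λ=+1.313520
r₁ = λ·B[:,0] = (+0.96172,-0.09173,-0.25822); r₂ = λ·B[:,1] = (+0.00530,+0.94836,-0.31716)
r₃ = r₁×r₂ = (+0.27398,+0.30365,+0.91254); SVD([r₁ r₂ r₃]) → R = UVᵀ:
  R  [+0.96172 +0.00530 +0.27398]
  R  [-0.09173 +0.94836 +0.30365]
  R  [-0.25822 -0.31716 +0.91254]
t = (+0.16360, -0.25351, +1.31352) m
tr R = 2.822616; θ = arccos((tr R − 1)/2) = 0.424347 rad = 24.313°
axis k = ((R−Rᵀ)₃₂, (R−Rᵀ)₁₃, (R−Rᵀ)₂₁) / (2 sinθ) = (-0.753920, +0.646312, -0.117834)
rvec = θ·k = (-0.319924, +0.274260, -0.050003)

rvec=(-0.3199, 0.2743, -0.0500) tvec=(0.1636, -0.2535, 1.3135)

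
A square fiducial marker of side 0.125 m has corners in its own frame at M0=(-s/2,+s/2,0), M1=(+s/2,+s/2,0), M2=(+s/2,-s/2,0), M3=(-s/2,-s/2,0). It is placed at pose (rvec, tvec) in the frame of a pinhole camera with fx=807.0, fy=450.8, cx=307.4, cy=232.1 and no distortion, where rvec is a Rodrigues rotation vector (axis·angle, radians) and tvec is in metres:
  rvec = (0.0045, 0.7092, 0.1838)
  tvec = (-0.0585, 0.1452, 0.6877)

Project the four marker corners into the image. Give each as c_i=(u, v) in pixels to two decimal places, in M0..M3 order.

c0=(180.28, 352.82) c1=(279.62, 382.46) c2=(305.34, 298.20) c3=(201.98, 277.63)

Intrinsics K: fx=807.0, fy=450.8, cx=307.4, cy=232.1
Marker side s = 0.125 m; corners in marker frame (Z=0):
  M0 = (-0.0625, +0.0625, 0)
  M1 = (+0.0625, +0.0625, 0)
  M2 = (+0.0625, -0.0625, 0)
  M3 = (-0.0625, -0.0625, 0)
rvec = (0.0045, 0.7092, 0.1838), |rvec| = θ = 0.73264 rad = 41.977°
Rodrigues: sinθ=0.66884, 1−cosθ=0.25659; R = I + sinθ·[k]× + (1−cosθ)·[k]×²:
    [+0.74342 -0.16627 +0.64783]
    [+0.16932 +0.98384 +0.05820]
    [-0.64704 +0.06642 +0.75956]
t = (-0.0585, 0.1452, 0.6877) m
M0: Pc = R·M0+t = (-0.11536, +0.19611, +0.73229); u = 807.0·(-0.11536)/0.73229 + 307.4 = 180.2760, v = 450.8·(+0.19611)/0.73229 + 232.1 = 352.8243
M1: Pc = R·M1+t = (-0.02243, +0.21727, +0.65141); u = 807.0·(-0.02243)/0.65141 + 307.4 = 279.6150, v = 450.8·(+0.21727)/0.65141 + 232.1 = 382.4604
M2: Pc = R·M2+t = (-0.00164, +0.09429, +0.64311); u = 807.0·(-0.00164)/0.64311 + 307.4 = 305.3362, v = 450.8·(+0.09429)/0.64311 + 232.1 = 298.1961
M3: Pc = R·M3+t = (-0.09457, +0.07313, +0.72399); u = 807.0·(-0.09457)/0.72399 + 307.4 = 201.9846, v = 450.8·(+0.07313)/0.72399 + 232.1 = 277.6337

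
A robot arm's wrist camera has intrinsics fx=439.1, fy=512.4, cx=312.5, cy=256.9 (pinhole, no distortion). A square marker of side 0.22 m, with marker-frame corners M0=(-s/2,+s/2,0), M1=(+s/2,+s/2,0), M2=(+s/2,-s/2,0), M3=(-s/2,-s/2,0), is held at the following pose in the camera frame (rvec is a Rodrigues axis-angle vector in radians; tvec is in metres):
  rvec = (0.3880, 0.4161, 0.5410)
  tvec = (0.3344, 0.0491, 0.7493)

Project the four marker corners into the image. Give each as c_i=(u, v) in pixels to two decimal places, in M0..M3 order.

Intrinsics K: fx=439.1, fy=512.4, cx=312.5, cy=256.9
Marker side s = 0.22 m; corners in marker frame (Z=0):
  M0 = (-0.1100, +0.1100, 0)
  M1 = (+0.1100, +0.1100, 0)
  M2 = (+0.1100, -0.1100, 0)
  M3 = (-0.1100, -0.1100, 0)
rvec = (0.3880, 0.4161, 0.5410), |rvec| = θ = 0.78509 rad = 44.982°
Rodrigues: sinθ=0.70689, 1−cosθ=0.29267; R = I + sinθ·[k]× + (1−cosθ)·[k]×²:
    [+0.77881 -0.41045 +0.47433]
    [+0.56377 +0.78954 -0.24246]
    [-0.27498 +0.45624 +0.84630]
t = (0.3344, 0.0491, 0.7493) m
M0: Pc = R·M0+t = (+0.20358, +0.07393, +0.82973); u = 439.1·(+0.20358)/0.82973 + 312.5 = 420.2363, v = 512.4·(+0.07393)/0.82973 + 256.9 = 302.5578
M1: Pc = R·M1+t = (+0.37492, +0.19796, +0.76924); u = 439.1·(+0.37492)/0.76924 + 312.5 = 526.5130, v = 512.4·(+0.19796)/0.76924 + 256.9 = 388.7666
M2: Pc = R·M2+t = (+0.46522, +0.02427, +0.66887); u = 439.1·(+0.46522)/0.66887 + 312.5 = 617.9090, v = 512.4·(+0.02427)/0.66887 + 256.9 = 275.4894
M3: Pc = R·M3+t = (+0.29388, -0.09976, +0.72936); u = 439.1·(+0.29388)/0.72936 + 312.5 = 489.4260, v = 512.4·(-0.09976)/0.72936 + 256.9 = 186.8122

c0=(420.24, 302.56) c1=(526.51, 388.77) c2=(617.91, 275.49) c3=(489.43, 186.81)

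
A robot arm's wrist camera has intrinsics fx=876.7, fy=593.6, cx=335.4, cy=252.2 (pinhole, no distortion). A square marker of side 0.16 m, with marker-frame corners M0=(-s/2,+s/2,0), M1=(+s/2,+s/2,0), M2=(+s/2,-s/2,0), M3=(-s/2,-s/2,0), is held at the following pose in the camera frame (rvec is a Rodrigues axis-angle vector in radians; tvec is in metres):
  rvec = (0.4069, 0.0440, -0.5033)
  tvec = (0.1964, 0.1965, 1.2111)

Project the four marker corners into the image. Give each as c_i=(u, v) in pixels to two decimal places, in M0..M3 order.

c0=(450.58, 393.10) c1=(552.71, 360.12) c2=(506.44, 300.82) c3=(400.13, 336.54)

Intrinsics K: fx=876.7, fy=593.6, cx=335.4, cy=252.2
Marker side s = 0.16 m; corners in marker frame (Z=0):
  M0 = (-0.0800, +0.0800, 0)
  M1 = (+0.0800, +0.0800, 0)
  M2 = (+0.0800, -0.0800, 0)
  M3 = (-0.0800, -0.0800, 0)
rvec = (0.4069, 0.0440, -0.5033), |rvec| = θ = 0.64870 rad = 37.168°
Rodrigues: sinθ=0.60415, 1−cosθ=0.20313; R = I + sinθ·[k]× + (1−cosθ)·[k]×²:
    [+0.87679 +0.47738 -0.05788]
    [-0.46009 +0.79780 -0.38965]
    [-0.13983 +0.36827 +0.91914]
t = (0.1964, 0.1965, 1.2111) m
M0: Pc = R·M0+t = (+0.16445, +0.29713, +1.25175); u = 876.7·(+0.16445)/1.25175 + 335.4 = 450.5755, v = 593.6·(+0.29713)/1.25175 + 252.2 = 393.1049
M1: Pc = R·M1+t = (+0.30473, +0.22352, +1.22937); u = 876.7·(+0.30473)/1.22937 + 335.4 = 552.7136, v = 593.6·(+0.22352)/1.22937 + 252.2 = 360.1244
M2: Pc = R·M2+t = (+0.22835, +0.09587, +1.17045); u = 876.7·(+0.22835)/1.17045 + 335.4 = 506.4425, v = 593.6·(+0.09587)/1.17045 + 252.2 = 300.8200
M3: Pc = R·M3+t = (+0.08807, +0.16948, +1.19283); u = 876.7·(+0.08807)/1.19283 + 335.4 = 400.1270, v = 593.6·(+0.16948)/1.19283 + 252.2 = 336.5420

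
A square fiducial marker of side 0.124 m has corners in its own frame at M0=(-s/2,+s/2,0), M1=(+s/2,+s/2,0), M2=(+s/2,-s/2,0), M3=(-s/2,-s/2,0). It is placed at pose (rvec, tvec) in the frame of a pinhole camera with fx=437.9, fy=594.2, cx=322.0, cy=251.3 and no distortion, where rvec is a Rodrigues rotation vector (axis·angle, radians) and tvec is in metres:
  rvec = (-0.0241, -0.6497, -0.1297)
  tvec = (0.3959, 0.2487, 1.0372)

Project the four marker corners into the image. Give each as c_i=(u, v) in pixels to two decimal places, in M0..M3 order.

Intrinsics K: fx=437.9, fy=594.2, cx=322.0, cy=251.3
Marker side s = 0.124 m; corners in marker frame (Z=0):
  M0 = (-0.0620, +0.0620, 0)
  M1 = (+0.0620, +0.0620, 0)
  M2 = (+0.0620, -0.0620, 0)
  M3 = (-0.0620, -0.0620, 0)
rvec = (-0.0241, -0.6497, -0.1297), |rvec| = θ = 0.66296 rad = 37.985°
Rodrigues: sinθ=0.61545, 1−cosθ=0.21182; R = I + sinθ·[k]× + (1−cosθ)·[k]×²:
    [+0.78846 +0.12795 -0.60164]
    [-0.11286 +0.99161 +0.06299]
    [+0.60465 +0.01824 +0.79628]
t = (0.3959, 0.2487, 1.0372) m
M0: Pc = R·M0+t = (+0.35495, +0.31718, +1.00084); u = 437.9·(+0.35495)/1.00084 + 322.0 = 477.3012, v = 594.2·(+0.31718)/1.00084 + 251.3 = 439.6081
M1: Pc = R·M1+t = (+0.45272, +0.30318, +1.07582); u = 437.9·(+0.45272)/1.07582 + 322.0 = 506.2734, v = 594.2·(+0.30318)/1.07582 + 251.3 = 418.7549
M2: Pc = R·M2+t = (+0.43685, +0.18022, +1.07356); u = 437.9·(+0.43685)/1.07356 + 322.0 = 500.1899, v = 594.2·(+0.18022)/1.07356 + 251.3 = 351.0509
M3: Pc = R·M3+t = (+0.33908, +0.19422, +0.99858); u = 437.9·(+0.33908)/0.99858 + 322.0 = 470.6953, v = 594.2·(+0.19422)/0.99858 + 251.3 = 366.8679

c0=(477.30, 439.61) c1=(506.27, 418.75) c2=(500.19, 351.05) c3=(470.70, 366.87)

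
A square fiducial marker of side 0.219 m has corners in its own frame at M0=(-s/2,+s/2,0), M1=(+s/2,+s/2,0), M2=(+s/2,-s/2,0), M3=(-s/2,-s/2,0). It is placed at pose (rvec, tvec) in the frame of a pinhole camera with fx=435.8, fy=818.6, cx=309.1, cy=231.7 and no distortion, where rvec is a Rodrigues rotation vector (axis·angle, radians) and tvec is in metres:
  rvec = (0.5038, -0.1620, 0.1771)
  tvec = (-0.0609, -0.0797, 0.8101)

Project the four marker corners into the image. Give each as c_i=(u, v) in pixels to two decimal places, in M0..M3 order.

c0=(210.40, 232.23) c1=(320.35, 258.26) c2=(347.21, 64.03) c3=(223.69, 23.04)

Intrinsics K: fx=435.8, fy=818.6, cx=309.1, cy=231.7
Marker side s = 0.219 m; corners in marker frame (Z=0):
  M0 = (-0.1095, +0.1095, 0)
  M1 = (+0.1095, +0.1095, 0)
  M2 = (+0.1095, -0.1095, 0)
  M3 = (-0.1095, -0.1095, 0)
rvec = (0.5038, -0.1620, 0.1771), |rvec| = θ = 0.55805 rad = 31.974°
Rodrigues: sinθ=0.52954, 1−cosθ=0.15171; R = I + sinθ·[k]× + (1−cosθ)·[k]×²:
    [+0.97194 -0.20781 -0.11026]
    [+0.12829 +0.86107 -0.49203]
    [+0.19719 +0.46408 +0.86357]
t = (-0.0609, -0.0797, 0.8101) m
M0: Pc = R·M0+t = (-0.19008, +0.00054, +0.83932); u = 435.8·(-0.19008)/0.83932 + 309.1 = 210.4042, v = 818.6·(+0.00054)/0.83932 + 231.7 = 232.2264
M1: Pc = R·M1+t = (+0.02277, +0.02864, +0.88251); u = 435.8·(+0.02277)/0.88251 + 309.1 = 320.3452, v = 818.6·(+0.02864)/0.88251 + 231.7 = 258.2616
M2: Pc = R·M2+t = (+0.06828, -0.15994, +0.78088); u = 435.8·(+0.06828)/0.78088 + 309.1 = 347.2077, v = 818.6·(-0.15994)/0.78088 + 231.7 = 64.0335
M3: Pc = R·M3+t = (-0.14457, -0.18804, +0.73769); u = 435.8·(-0.14457)/0.73769 + 309.1 = 223.6925, v = 818.6·(-0.18804)/0.73769 + 231.7 = 23.0414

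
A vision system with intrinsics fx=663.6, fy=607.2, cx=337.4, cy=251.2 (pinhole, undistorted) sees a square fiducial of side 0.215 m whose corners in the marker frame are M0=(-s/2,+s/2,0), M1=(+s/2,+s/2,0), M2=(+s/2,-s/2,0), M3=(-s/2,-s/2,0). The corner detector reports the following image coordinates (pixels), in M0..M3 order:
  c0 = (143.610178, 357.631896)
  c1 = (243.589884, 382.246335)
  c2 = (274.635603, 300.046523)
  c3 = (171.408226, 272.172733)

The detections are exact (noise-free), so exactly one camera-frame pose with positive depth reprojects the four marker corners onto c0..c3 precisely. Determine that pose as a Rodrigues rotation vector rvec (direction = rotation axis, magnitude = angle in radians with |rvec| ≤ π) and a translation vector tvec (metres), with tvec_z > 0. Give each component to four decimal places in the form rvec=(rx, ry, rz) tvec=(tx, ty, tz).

Intrinsics K: fx=663.6, fy=607.2, cx=337.4, cy=251.2
Marker side s = 0.215 m; corners in marker frame (Z=0):
  M0 = (-0.1075, +0.1075, 0)
  M1 = (+0.1075, +0.1075, 0)
  M2 = (+0.1075, -0.1075, 0)
  M3 = (-0.1075, -0.1075, 0)
Detected image corners:
  c0 = (143.610178, 357.631896) px
  c1 = (243.589884, 382.246335) px
  c2 = (274.635603, 300.046523) px
  c3 = (171.408226, 272.172733) px
Planar DLT: solve 8×8 A·h = b for H (H[2,2]=1):
  H  [+498.07514 -98.54859 +208.69193]
  H  [+162.30645 +450.26803 +329.02861]
  H  [+0.12313 +0.18433 +1.00000]
B = K⁻¹H; ‖b₁‖=0.731616, ‖b₂‖=0.731616; λ = 2/(‖b₁‖+‖b₂‖) = 1.366837, sign → tz>0 ⇒ λ=+1.366837
r₁ = λ·B[:,0] = (+0.94033,+0.29573,+0.16830); r₂ = λ·B[:,1] = (-0.33108,+0.90934,+0.25195)
r₃ = r₁×r₂ = (-0.07854,-0.29263,+0.95299); SVD([r₁ r₂ r₃]) → R = UVᵀ:
  R  [+0.94033 -0.33108 -0.07854]
  R  [+0.29573 +0.90935 -0.29263]
  R  [+0.16830 +0.25195 +0.95299]
t = (-0.26510, +0.17520, +1.36684) m
tr R = 2.802667; θ = arccos((tr R − 1)/2) = 0.447958 rad = 25.666°
axis k = ((R−Rᵀ)₃₂, (R−Rᵀ)₁₃, (R−Rᵀ)₂₁) / (2 sinθ) = (+0.628660, -0.284955, +0.723593)
rvec = θ·k = (+0.281614, -0.127648, +0.324139)

rvec=(0.2816, -0.1276, 0.3241) tvec=(-0.2651, 0.1752, 1.3668)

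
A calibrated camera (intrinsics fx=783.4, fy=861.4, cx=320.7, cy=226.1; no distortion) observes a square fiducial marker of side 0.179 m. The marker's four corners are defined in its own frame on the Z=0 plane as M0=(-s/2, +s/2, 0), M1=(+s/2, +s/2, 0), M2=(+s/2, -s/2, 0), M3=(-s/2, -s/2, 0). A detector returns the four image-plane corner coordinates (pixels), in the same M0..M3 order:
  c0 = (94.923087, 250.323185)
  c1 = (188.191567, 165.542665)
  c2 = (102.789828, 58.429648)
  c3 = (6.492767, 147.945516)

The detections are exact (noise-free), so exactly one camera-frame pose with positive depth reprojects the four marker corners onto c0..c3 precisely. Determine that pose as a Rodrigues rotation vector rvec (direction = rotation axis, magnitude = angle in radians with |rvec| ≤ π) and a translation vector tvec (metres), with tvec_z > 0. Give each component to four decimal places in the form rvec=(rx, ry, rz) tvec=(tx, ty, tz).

Intrinsics K: fx=783.4, fy=861.4, cx=320.7, cy=226.1
Marker side s = 0.179 m; corners in marker frame (Z=0):
  M0 = (-0.0895, +0.0895, 0)
  M1 = (+0.0895, +0.0895, 0)
  M2 = (+0.0895, -0.0895, 0)
  M3 = (-0.0895, -0.0895, 0)
Detected image corners:
  c0 = (94.923087, 250.323185) px
  c1 = (188.191567, 165.542665) px
  c2 = (102.789828, 58.429648) px
  c3 = (6.492767, 147.945516) px
Planar DLT: solve 8×8 A·h = b for H (H[2,2]=1):
  H  [+523.54717 +508.42945 +98.75379]
  H  [-495.76651 +621.28686 +156.88080]
  H  [-0.05902 +0.23263 +1.00000]
B = K⁻¹H; ‖b₁‖=0.892544, ‖b₂‖=0.892544; λ = 2/(‖b₁‖+‖b₂‖) = 1.120393, sign → tz>0 ⇒ λ=+1.120393
r₁ = λ·B[:,0] = (+0.77583,-0.62747,-0.06612); r₂ = λ·B[:,1] = (+0.62044,+0.73968,+0.26063)
r₃ = r₁×r₂ = (-0.11463,-0.24323,+0.96317); SVD([r₁ r₂ r₃]) → R = UVᵀ:
  R  [+0.77583 +0.62044 -0.11463]
  R  [-0.62747 +0.73968 -0.24323]
  R  [-0.06612 +0.26063 +0.96317]
t = (-0.31742, -0.09003, +1.12039) m
tr R = 2.478675; θ = arccos((tr R − 1)/2) = 0.738711 rad = 42.325°
axis k = ((R−Rᵀ)₃₂, (R−Rᵀ)₁₃, (R−Rᵀ)₂₁) / (2 sinθ) = (+0.374153, -0.036022, -0.926667)
rvec = θ·k = (+0.276391, -0.026610, -0.684539)

rvec=(0.2764, -0.0266, -0.6845) tvec=(-0.3174, -0.0900, 1.1204)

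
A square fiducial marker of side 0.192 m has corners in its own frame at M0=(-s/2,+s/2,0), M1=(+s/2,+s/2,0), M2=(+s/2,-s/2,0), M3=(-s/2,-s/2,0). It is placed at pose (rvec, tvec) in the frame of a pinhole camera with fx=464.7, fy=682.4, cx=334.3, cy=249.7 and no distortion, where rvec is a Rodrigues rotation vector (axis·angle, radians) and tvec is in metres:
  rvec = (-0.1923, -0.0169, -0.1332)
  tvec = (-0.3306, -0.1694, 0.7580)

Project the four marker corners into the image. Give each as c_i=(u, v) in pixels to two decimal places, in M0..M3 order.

Intrinsics K: fx=464.7, fy=682.4, cx=334.3, cy=249.7
Marker side s = 0.192 m; corners in marker frame (Z=0):
  M0 = (-0.0960, +0.0960, 0)
  M1 = (+0.0960, +0.0960, 0)
  M2 = (+0.0960, -0.0960, 0)
  M3 = (-0.0960, -0.0960, 0)
rvec = (-0.1923, -0.0169, -0.1332), |rvec| = θ = 0.23454 rad = 13.438°
Rodrigues: sinθ=0.23239, 1−cosθ=0.02738; R = I + sinθ·[k]× + (1−cosθ)·[k]×²:
    [+0.99103 +0.13360 -0.00400]
    [-0.13036 +0.97276 +0.19166]
    [+0.02949 -0.18942 +0.98145]
t = (-0.3306, -0.1694, 0.7580) m
M0: Pc = R·M0+t = (-0.41291, -0.06350, +0.73698); u = 464.7·(-0.41291)/0.73698 + 334.3 = 73.9407, v = 682.4·(-0.06350)/0.73698 + 249.7 = 190.9034
M1: Pc = R·M1+t = (-0.22264, -0.08853, +0.74265); u = 464.7·(-0.22264)/0.74265 + 334.3 = 194.9890, v = 682.4·(-0.08853)/0.74265 + 249.7 = 168.3523
M2: Pc = R·M2+t = (-0.24829, -0.27530, +0.77902); u = 464.7·(-0.24829)/0.77902 + 334.3 = 186.1914, v = 682.4·(-0.27530)/0.77902 + 249.7 = 8.5432
M3: Pc = R·M3+t = (-0.43856, -0.25027, +0.77335); u = 464.7·(-0.43856)/0.77335 + 334.3 = 70.7712, v = 682.4·(-0.25027)/0.77335 + 249.7 = 28.8636

c0=(73.94, 190.90) c1=(194.99, 168.35) c2=(186.19, 8.54) c3=(70.77, 28.86)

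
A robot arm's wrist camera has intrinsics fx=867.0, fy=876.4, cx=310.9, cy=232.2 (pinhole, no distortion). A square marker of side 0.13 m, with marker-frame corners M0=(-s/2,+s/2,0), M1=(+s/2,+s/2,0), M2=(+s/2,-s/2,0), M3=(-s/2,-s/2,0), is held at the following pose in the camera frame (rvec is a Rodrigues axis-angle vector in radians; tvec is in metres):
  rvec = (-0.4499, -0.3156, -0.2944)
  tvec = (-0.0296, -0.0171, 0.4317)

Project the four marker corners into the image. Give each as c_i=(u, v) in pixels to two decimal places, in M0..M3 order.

Intrinsics K: fx=867.0, fy=876.4, cx=310.9, cy=232.2
Marker side s = 0.13 m; corners in marker frame (Z=0):
  M0 = (-0.0650, +0.0650, 0)
  M1 = (+0.0650, +0.0650, 0)
  M2 = (+0.0650, -0.0650, 0)
  M3 = (-0.0650, -0.0650, 0)
rvec = (-0.4499, -0.3156, -0.2944), |rvec| = θ = 0.62345 rad = 35.721°
Rodrigues: sinθ=0.58384, 1−cosθ=0.18813; R = I + sinθ·[k]× + (1−cosθ)·[k]×²:
    [+0.90984 +0.34442 -0.23144]
    [-0.20697 +0.86008 +0.46629]
    [+0.35966 -0.37635 +0.85382]
t = (-0.0296, -0.0171, 0.4317) m
M0: Pc = R·M0+t = (-0.06635, +0.05226, +0.38386); u = 867.0·(-0.06635)/0.38386 + 310.9 = 161.0342, v = 876.4·(+0.05226)/0.38386 + 232.2 = 351.5124
M1: Pc = R·M1+t = (+0.05193, +0.02535, +0.43062); u = 867.0·(+0.05193)/0.43062 + 310.9 = 415.4496, v = 876.4·(+0.02535)/0.43062 + 232.2 = 283.7973
M2: Pc = R·M2+t = (+0.00715, -0.08646, +0.47954); u = 867.0·(+0.00715)/0.47954 + 310.9 = 323.8313, v = 876.4·(-0.08646)/0.47954 + 232.2 = 74.1900
M3: Pc = R·M3+t = (-0.11113, -0.05955, +0.43278); u = 867.0·(-0.11113)/0.43278 + 310.9 = 88.2788, v = 876.4·(-0.05955)/0.43278 + 232.2 = 111.6055

c0=(161.03, 351.51) c1=(415.45, 283.80) c2=(323.83, 74.19) c3=(88.28, 111.61)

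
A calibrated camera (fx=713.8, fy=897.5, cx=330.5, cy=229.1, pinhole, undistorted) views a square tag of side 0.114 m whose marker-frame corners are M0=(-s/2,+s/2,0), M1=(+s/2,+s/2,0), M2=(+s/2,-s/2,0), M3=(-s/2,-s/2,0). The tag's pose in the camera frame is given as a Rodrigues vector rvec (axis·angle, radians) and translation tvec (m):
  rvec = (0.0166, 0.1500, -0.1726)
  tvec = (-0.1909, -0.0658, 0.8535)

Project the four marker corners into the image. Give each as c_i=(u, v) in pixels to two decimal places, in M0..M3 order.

c0=(134.64, 229.13) c1=(224.45, 208.57) c2=(207.80, 89.25) c3=(118.28, 112.19)

Intrinsics K: fx=713.8, fy=897.5, cx=330.5, cy=229.1
Marker side s = 0.114 m; corners in marker frame (Z=0):
  M0 = (-0.0570, +0.0570, 0)
  M1 = (+0.0570, +0.0570, 0)
  M2 = (+0.0570, -0.0570, 0)
  M3 = (-0.0570, -0.0570, 0)
rvec = (0.0166, 0.1500, -0.1726), |rvec| = θ = 0.22927 rad = 13.136°
Rodrigues: sinθ=0.22727, 1−cosθ=0.02617; R = I + sinθ·[k]× + (1−cosθ)·[k]×²:
    [+0.97397 +0.17233 +0.14726]
    [-0.16985 +0.98503 -0.02934]
    [-0.15012 +0.00357 +0.98866]
t = (-0.1909, -0.0658, 0.8535) m
M0: Pc = R·M0+t = (-0.23659, +0.00003, +0.86226); u = 713.8·(-0.23659)/0.86226 + 330.5 = 134.6422, v = 897.5·(+0.00003)/0.86226 + 229.1 = 229.1296
M1: Pc = R·M1+t = (-0.12556, -0.01933, +0.84515); u = 713.8·(-0.12556)/0.84515 + 330.5 = 224.4529, v = 897.5·(-0.01933)/0.84515 + 229.1 = 208.5676
M2: Pc = R·M2+t = (-0.14521, -0.13163, +0.84474); u = 713.8·(-0.14521)/0.84474 + 330.5 = 207.8013, v = 897.5·(-0.13163)/0.84474 + 229.1 = 89.2505
M3: Pc = R·M3+t = (-0.25624, -0.11227, +0.86185); u = 713.8·(-0.25624)/0.86185 + 330.5 = 118.2789, v = 897.5·(-0.11227)/0.86185 + 229.1 = 112.1914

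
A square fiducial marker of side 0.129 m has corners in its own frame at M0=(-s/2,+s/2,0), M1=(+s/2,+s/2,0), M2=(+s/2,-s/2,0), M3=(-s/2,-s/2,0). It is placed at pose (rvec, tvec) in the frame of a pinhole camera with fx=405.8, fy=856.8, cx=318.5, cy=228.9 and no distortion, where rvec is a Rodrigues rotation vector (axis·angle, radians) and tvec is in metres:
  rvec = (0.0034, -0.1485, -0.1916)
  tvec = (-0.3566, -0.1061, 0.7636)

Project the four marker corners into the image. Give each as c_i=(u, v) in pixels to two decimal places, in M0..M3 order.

Intrinsics K: fx=405.8, fy=856.8, cx=318.5, cy=228.9
Marker side s = 0.129 m; corners in marker frame (Z=0):
  M0 = (-0.0645, +0.0645, 0)
  M1 = (+0.0645, +0.0645, 0)
  M2 = (+0.0645, -0.0645, 0)
  M3 = (-0.0645, -0.0645, 0)
rvec = (0.0034, -0.1485, -0.1916), |rvec| = θ = 0.24243 rad = 13.890°
Rodrigues: sinθ=0.24007, 1−cosθ=0.02924; R = I + sinθ·[k]× + (1−cosθ)·[k]×²:
    [+0.97076 +0.18948 -0.14737]
    [-0.18998 +0.98173 +0.01079]
    [+0.14673 +0.01752 +0.98902]
t = (-0.3566, -0.1061, 0.7636) m
M0: Pc = R·M0+t = (-0.40699, -0.03052, +0.75527); u = 405.8·(-0.40699)/0.75527 + 318.5 = 99.8253, v = 856.8·(-0.03052)/0.75527 + 228.9 = 194.2716
M1: Pc = R·M1+t = (-0.28176, -0.05503, +0.77419); u = 405.8·(-0.28176)/0.77419 + 318.5 = 170.8109, v = 856.8·(-0.05503)/0.77419 + 228.9 = 167.9959
M2: Pc = R·M2+t = (-0.30621, -0.18168, +0.77193); u = 405.8·(-0.30621)/0.77193 + 318.5 = 157.5291, v = 856.8·(-0.18168)/0.77193 + 228.9 = 27.2514
M3: Pc = R·M3+t = (-0.43144, -0.15717, +0.75301); u = 405.8·(-0.43144)/0.75301 + 318.5 = 85.9965, v = 856.8·(-0.15717)/0.75301 + 228.9 = 50.0682

c0=(99.83, 194.27) c1=(170.81, 168.00) c2=(157.53, 27.25) c3=(86.00, 50.07)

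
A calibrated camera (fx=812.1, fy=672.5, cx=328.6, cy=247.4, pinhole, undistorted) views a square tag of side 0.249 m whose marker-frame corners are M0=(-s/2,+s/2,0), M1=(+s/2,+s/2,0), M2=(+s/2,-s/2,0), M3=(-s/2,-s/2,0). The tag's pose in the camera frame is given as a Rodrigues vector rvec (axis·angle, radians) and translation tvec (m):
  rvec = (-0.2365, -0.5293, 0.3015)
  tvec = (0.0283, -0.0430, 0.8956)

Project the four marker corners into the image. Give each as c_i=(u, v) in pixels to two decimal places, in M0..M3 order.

Intrinsics K: fx=812.1, fy=672.5, cx=328.6, cy=247.4
Marker side s = 0.249 m; corners in marker frame (Z=0):
  M0 = (-0.1245, +0.1245, 0)
  M1 = (+0.1245, +0.1245, 0)
  M2 = (+0.1245, -0.1245, 0)
  M3 = (-0.1245, -0.1245, 0)
rvec = (-0.2365, -0.5293, 0.3015), |rvec| = θ = 0.65345 rad = 37.440°
Rodrigues: sinθ=0.60793, 1−cosθ=0.20601; R = I + sinθ·[k]× + (1−cosθ)·[k]×²:
    [+0.82098 -0.22010 -0.52683]
    [+0.34089 +0.92916 +0.14303]
    [+0.45803 -0.29702 +0.83785]
t = (0.0283, -0.0430, 0.8956) m
M0: Pc = R·M0+t = (-0.10131, +0.03024, +0.80160); u = 812.1·(-0.10131)/0.80160 + 328.6 = 225.9579, v = 672.5·(+0.03024)/0.80160 + 247.4 = 272.7692
M1: Pc = R·M1+t = (+0.10311, +0.11512, +0.91565); u = 812.1·(+0.10311)/0.91565 + 328.6 = 420.0489, v = 672.5·(+0.11512)/0.91565 + 247.4 = 331.9512
M2: Pc = R·M2+t = (+0.15791, -0.11624, +0.98960); u = 812.1·(+0.15791)/0.98960 + 328.6 = 458.1898, v = 672.5·(-0.11624)/0.98960 + 247.4 = 168.4078
M3: Pc = R·M3+t = (-0.04651, -0.20112, +0.87555); u = 812.1·(-0.04651)/0.87555 + 328.6 = 285.4617, v = 672.5·(-0.20112)/0.87555 + 247.4 = 92.9219

c0=(225.96, 272.77) c1=(420.05, 331.95) c2=(458.19, 168.41) c3=(285.46, 92.92)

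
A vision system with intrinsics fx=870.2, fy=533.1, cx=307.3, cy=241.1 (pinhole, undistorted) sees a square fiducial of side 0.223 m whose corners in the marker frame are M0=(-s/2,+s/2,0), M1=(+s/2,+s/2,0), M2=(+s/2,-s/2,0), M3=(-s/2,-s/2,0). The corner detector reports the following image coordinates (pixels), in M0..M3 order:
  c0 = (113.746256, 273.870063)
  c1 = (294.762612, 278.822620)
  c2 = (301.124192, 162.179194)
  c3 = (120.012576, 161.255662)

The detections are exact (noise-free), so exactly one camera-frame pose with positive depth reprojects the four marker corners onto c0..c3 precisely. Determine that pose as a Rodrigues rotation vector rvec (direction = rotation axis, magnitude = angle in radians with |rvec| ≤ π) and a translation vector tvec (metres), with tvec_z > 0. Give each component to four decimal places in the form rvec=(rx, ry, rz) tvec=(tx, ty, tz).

Intrinsics K: fx=870.2, fy=533.1, cx=307.3, cy=241.1
Marker side s = 0.223 m; corners in marker frame (Z=0):
  M0 = (-0.1115, +0.1115, 0)
  M1 = (+0.1115, +0.1115, 0)
  M2 = (+0.1115, -0.1115, 0)
  M3 = (-0.1115, -0.1115, 0)
Detected image corners:
  c0 = (113.746256, 273.870063) px
  c1 = (294.762612, 278.822620) px
  c2 = (301.124192, 162.179194) px
  c3 = (120.012576, 161.255662) px
Planar DLT: solve 8×8 A·h = b for H (H[2,2]=1):
  H  [+779.27146 -28.96000 +205.82229]
  H  [-21.33345 +513.18582 +218.98605]
  H  [-0.15754 -0.00313 +1.00000]
B = K⁻¹H; ‖b₁‖=0.964604, ‖b₂‖=0.964604; λ = 2/(‖b₁‖+‖b₂‖) = 1.036695, sign → tz>0 ⇒ λ=+1.036695
r₁ = λ·B[:,0] = (+0.98604,+0.03238,-0.16332); r₂ = λ·B[:,1] = (-0.03335,+0.99944,-0.00325)
r₃ = r₁×r₂ = (+0.16312,+0.00865,+0.98657); SVD([r₁ r₂ r₃]) → R = UVᵀ:
  R  [+0.98604 -0.03335 +0.16312]
  R  [+0.03238 +0.99944 +0.00865]
  R  [-0.16332 -0.00325 +0.98657]
t = (-0.12089, -0.04300, +1.03670) m
tr R = 2.972049; θ = arccos((tr R − 1)/2) = 0.167381 rad = 9.590°
axis k = ((R−Rᵀ)₃₂, (R−Rᵀ)₁₃, (R−Rᵀ)₂₁) / (2 sinθ) = (-0.035715, +0.979699, +0.197265)
rvec = θ·k = (-0.005978, +0.163983, +0.033018)

rvec=(-0.0060, 0.1640, 0.0330) tvec=(-0.1209, -0.0430, 1.0367)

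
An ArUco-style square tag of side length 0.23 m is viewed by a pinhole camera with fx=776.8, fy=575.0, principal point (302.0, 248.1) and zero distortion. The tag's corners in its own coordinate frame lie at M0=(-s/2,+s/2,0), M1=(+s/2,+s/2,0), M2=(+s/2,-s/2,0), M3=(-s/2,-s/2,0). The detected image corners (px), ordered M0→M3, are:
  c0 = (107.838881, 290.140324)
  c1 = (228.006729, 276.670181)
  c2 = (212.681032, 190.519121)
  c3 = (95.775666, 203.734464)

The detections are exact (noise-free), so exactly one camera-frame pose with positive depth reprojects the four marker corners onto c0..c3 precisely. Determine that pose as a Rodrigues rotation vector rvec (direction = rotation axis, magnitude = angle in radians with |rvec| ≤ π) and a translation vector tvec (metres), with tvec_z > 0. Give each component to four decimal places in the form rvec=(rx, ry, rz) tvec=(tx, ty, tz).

rvec=(-0.1771, 0.0217, -0.1494) tvec=(-0.2702, -0.0218, 1.4882)

Intrinsics K: fx=776.8, fy=575.0, cx=302.0, cy=248.1
Marker side s = 0.23 m; corners in marker frame (Z=0):
  M0 = (-0.1150, +0.1150, 0)
  M1 = (+0.1150, +0.1150, 0)
  M2 = (+0.1150, -0.1150, 0)
  M3 = (-0.1150, -0.1150, 0)
Detected image corners:
  c0 = (107.838881, 290.140324) px
  c1 = (228.006729, 276.670181) px
  c2 = (212.681032, 190.519121) px
  c3 = (95.775666, 203.734464) px
Planar DLT: solve 8×8 A·h = b for H (H[2,2]=1):
  H  [+514.38287 +40.36502 +160.94392]
  H  [-59.34175 +346.52713 +239.67982]
  H  [-0.00557 -0.11902 +1.00000]
B = K⁻¹H; ‖b₁‖=0.671973, ‖b₂‖=0.671973; λ = 2/(‖b₁‖+‖b₂‖) = 1.488156, sign → tz>0 ⇒ λ=+1.488156
r₁ = λ·B[:,0] = (+0.98865,-0.15001,-0.00828); r₂ = λ·B[:,1] = (+0.14619,+0.97327,-0.17712)
r₃ = r₁×r₂ = (+0.03463,+0.17390,+0.98415); SVD([r₁ r₂ r₃]) → R = UVᵀ:
  R  [+0.98865 +0.14619 +0.03463]
  R  [-0.15001 +0.97327 +0.17390]
  R  [-0.00828 -0.17712 +0.98415]
t = (-0.27023, -0.02179, +1.48816) m
tr R = 2.946074; θ = arccos((tr R − 1)/2) = 0.232744 rad = 13.335°
axis k = ((R−Rᵀ)₃₂, (R−Rᵀ)₁₃, (R−Rᵀ)₂₁) / (2 sinθ) = (-0.760955, +0.093033, -0.642100)
rvec = θ·k = (-0.177107, +0.021653, -0.149445)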